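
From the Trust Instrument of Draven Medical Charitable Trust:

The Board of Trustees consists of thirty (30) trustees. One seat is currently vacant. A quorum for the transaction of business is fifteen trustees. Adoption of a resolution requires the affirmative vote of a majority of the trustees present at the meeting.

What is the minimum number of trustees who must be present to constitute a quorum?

15

The quorum is fixed at 15.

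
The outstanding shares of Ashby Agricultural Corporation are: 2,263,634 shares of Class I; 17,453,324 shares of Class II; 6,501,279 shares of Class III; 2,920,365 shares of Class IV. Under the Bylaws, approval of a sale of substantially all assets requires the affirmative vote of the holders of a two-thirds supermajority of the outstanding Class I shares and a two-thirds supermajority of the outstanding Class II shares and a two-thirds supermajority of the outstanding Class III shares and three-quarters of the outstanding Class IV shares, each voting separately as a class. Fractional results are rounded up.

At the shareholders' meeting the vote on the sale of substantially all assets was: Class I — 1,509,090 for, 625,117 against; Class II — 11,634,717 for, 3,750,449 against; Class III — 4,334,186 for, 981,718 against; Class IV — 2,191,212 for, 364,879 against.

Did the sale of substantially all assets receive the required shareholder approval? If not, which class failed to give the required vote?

Class I: 2/3 of 2263634 = 1509089.33, rounded up to 1509090; 1,509,090 required, 1,509,090 in favor — approved.
Class II: 2/3 of 17453324 = 11635549.33, rounded up to 11635550; 11,635,550 required, 11,634,717 in favor — not approved.
Class III: 2/3 of 6501279 = 4334186; 4,334,186 required, 4,334,186 in favor — approved.
Class IV: 3/4 of 2920365 = 2190273.75, rounded up to 2190274; 2,190,274 required, 2,191,212 in favor — approved.

Not approved — the Class II shares did not give the required vote.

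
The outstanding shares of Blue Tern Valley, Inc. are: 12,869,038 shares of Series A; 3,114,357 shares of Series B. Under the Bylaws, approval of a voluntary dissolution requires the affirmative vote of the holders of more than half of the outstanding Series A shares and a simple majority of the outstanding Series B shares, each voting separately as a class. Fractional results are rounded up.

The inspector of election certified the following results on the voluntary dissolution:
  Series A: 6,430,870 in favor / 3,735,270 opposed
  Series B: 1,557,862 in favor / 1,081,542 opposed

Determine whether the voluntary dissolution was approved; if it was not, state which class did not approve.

Series A: a majority of 12869038 is 6434520; 6,434,520 required, 6,430,870 in favor — not approved.
Series B: a majority of 3114357 is 1557179; 1,557,179 required, 1,557,862 in favor — approved.

Not approved — the Series A shares did not give the required vote.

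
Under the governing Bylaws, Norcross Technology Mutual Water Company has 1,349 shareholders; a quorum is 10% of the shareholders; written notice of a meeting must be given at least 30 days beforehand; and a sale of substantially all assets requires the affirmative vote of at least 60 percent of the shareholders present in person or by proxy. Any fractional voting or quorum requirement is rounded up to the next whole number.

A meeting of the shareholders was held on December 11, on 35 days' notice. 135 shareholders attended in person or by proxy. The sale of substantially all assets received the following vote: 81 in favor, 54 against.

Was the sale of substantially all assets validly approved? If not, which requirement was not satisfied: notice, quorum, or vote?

Notice: 35 days given; 30 required. Satisfied.
Quorum: 10% of 1,349 = 134.90, rounded up to 135; 135 present. Satisfied.
Vote: requires three-fifths of those present (135); 3/5 of 135 = 81, so 81 needed; 81 in favor. Satisfied.

Valid — all requirements satisfied.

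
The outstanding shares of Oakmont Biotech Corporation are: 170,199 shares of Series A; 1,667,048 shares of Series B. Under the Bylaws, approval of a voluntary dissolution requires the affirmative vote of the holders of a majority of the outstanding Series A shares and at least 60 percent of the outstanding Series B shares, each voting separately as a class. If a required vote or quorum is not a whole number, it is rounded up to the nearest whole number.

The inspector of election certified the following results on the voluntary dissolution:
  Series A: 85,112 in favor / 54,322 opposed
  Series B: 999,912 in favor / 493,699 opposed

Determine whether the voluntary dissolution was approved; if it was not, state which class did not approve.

Not approved — the Series B shares did not give the required vote.

Series A: a majority of 170199 is 85100; 85,100 required, 85,112 in favor — approved.
Series B: 3/5 of 1667048 = 1000228.80, rounded up to 1000229; 1,000,229 required, 999,912 in favor — not approved.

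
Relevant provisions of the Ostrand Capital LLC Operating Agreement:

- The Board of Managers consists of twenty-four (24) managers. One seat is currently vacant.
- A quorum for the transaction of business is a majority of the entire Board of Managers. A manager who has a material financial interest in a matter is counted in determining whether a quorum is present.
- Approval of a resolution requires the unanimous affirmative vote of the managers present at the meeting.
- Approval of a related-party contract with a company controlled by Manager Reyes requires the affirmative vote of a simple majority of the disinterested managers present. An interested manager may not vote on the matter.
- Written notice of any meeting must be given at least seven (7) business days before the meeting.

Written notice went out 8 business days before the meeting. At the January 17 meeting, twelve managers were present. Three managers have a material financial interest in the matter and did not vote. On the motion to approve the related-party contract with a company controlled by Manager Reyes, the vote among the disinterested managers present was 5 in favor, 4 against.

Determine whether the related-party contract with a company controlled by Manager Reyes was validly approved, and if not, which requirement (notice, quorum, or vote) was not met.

Invalid — quorum requirement not satisfied.

Notice: 8 business days given; 7 required (8 ≥ 7). Satisfied.
Quorum: 12 present (interested managers count toward quorum); quorum is 13. Not satisfied.
Vote: the related-party contract with a company controlled by Manager Reyes requires a majority of the disinterested managers present (12 − 3 = 9). A majority of 9 is 5, so 5 affirmative votes are needed; 5 voted in favor. Satisfied. (Moot — without a quorum no business can be validly transacted.)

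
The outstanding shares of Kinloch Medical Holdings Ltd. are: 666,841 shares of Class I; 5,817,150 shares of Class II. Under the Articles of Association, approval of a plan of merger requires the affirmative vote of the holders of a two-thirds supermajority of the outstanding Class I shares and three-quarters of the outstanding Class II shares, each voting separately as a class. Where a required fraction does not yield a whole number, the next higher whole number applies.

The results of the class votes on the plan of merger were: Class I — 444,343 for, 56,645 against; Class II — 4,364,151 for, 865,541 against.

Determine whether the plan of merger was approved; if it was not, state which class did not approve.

Not approved — the Class I shares did not give the required vote.

Class I: 2/3 of 666841 = 444560.67, rounded up to 444561; 444,561 required, 444,343 in favor — not approved.
Class II: 3/4 of 5817150 = 4362862.50, rounded up to 4362863; 4,362,863 required, 4,364,151 in favor — approved.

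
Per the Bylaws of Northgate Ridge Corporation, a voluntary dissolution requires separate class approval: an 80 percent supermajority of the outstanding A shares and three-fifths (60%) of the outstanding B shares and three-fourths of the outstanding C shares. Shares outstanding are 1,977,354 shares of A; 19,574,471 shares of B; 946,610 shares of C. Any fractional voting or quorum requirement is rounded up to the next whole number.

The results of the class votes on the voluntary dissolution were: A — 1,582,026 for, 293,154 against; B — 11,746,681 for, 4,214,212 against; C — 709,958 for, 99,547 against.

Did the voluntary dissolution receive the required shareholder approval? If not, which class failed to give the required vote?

Approved — every class gave the required vote.

A: 4/5 of 1977354 = 1581883.20, rounded up to 1581884; 1,581,884 required, 1,582,026 in favor — approved.
B: 3/5 of 19574471 = 11744682.60, rounded up to 11744683; 11,744,683 required, 11,746,681 in favor — approved.
C: 3/4 of 946610 = 709957.50, rounded up to 709958; 709,958 required, 709,958 in favor — approved.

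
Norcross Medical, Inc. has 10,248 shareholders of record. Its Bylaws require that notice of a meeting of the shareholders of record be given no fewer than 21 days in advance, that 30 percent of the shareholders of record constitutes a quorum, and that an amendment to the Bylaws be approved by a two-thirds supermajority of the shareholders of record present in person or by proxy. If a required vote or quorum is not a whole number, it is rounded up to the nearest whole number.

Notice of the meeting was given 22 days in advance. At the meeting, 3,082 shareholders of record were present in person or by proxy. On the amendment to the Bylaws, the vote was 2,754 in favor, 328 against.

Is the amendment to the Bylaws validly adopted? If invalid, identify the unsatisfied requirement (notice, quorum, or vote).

Valid — all requirements satisfied.

Notice: 22 days given; 21 required. Satisfied.
Quorum: 30% of 10,248 = 3,074.40, rounded up to 3,075; 3,082 present. Satisfied.
Vote: requires two-thirds of those present (3,082); 2/3 of 3082 = 2054.67, rounded up to 2055, so 2,055 needed; 2,754 in favor. Satisfied.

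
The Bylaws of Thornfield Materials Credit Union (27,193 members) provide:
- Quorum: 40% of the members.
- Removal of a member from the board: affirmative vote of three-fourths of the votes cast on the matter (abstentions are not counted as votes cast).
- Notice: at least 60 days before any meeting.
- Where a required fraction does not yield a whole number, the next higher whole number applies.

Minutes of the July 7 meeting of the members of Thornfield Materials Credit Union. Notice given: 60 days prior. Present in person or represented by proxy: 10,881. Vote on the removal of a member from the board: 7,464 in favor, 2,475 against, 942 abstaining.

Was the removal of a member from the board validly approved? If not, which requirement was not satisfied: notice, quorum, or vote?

Valid — all requirements satisfied.

Notice: 60 days given; 60 required. Satisfied.
Quorum: 40% of 27,193 = 10,877.20, rounded up to 10,878; 10,881 present. Satisfied.
Vote: requires three-fourths of the votes cast (10,881 − 942 abstaining = 9,939); 3/4 of 9939 = 7454.25, rounded up to 7455, so 7,455 needed; 7,464 in favor. Satisfied.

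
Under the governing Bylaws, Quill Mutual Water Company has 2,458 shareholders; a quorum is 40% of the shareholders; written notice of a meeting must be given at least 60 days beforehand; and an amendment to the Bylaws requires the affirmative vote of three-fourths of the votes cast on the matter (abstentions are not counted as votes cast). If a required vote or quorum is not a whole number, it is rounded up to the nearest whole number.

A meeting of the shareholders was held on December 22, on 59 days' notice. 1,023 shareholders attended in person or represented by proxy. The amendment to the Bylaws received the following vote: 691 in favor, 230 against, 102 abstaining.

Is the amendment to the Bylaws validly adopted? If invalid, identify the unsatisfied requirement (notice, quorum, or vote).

Invalid — notice requirement not satisfied.

Notice: 59 days given; 60 required. Not satisfied.
Quorum: 40% of 2,458 = 983.20, rounded up to 984; 1,023 present. Satisfied.
Vote: requires three-fourths of the votes cast (1,023 − 102 abstaining = 921); 3/4 of 921 = 690.75, rounded up to 691, so 691 needed; 691 in favor. Satisfied.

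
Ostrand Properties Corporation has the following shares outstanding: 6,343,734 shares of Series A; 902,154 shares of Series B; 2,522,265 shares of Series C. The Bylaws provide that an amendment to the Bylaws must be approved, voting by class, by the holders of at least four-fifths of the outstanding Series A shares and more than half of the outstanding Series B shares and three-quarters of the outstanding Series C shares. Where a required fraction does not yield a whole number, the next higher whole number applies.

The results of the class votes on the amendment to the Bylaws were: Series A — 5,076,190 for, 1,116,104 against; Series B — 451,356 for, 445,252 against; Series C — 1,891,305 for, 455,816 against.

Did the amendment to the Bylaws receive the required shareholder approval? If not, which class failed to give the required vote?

Not approved — the Series C shares did not give the required vote.

Series A: 4/5 of 6343734 = 5074987.20, rounded up to 5074988; 5,074,988 required, 5,076,190 in favor — approved.
Series B: a majority of 902154 is 451078; 451,078 required, 451,356 in favor — approved.
Series C: 3/4 of 2522265 = 1891698.75, rounded up to 1891699; 1,891,699 required, 1,891,305 in favor — not approved.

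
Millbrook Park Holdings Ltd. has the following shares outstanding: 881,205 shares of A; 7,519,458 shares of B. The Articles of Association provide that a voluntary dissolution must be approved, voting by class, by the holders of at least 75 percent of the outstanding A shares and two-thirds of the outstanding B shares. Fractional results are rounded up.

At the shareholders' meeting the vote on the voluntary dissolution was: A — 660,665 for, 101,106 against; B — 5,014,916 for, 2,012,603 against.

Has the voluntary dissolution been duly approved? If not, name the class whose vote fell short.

A: 3/4 of 881205 = 660903.75, rounded up to 660904; 660,904 required, 660,665 in favor — not approved.
B: 2/3 of 7519458 = 5012972; 5,012,972 required, 5,014,916 in favor — approved.

Not approved — the A shares did not give the required vote.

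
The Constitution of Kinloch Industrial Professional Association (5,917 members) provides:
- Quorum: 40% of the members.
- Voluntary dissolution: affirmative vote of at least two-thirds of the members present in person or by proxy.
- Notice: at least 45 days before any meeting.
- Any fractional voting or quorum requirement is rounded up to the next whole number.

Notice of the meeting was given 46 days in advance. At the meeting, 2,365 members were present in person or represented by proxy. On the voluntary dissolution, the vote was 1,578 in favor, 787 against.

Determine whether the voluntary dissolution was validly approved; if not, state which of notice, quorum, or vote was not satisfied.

Notice: 46 days given; 45 required. Satisfied.
Quorum: 40% of 5,917 = 2,366.80, rounded up to 2,367; 2,365 present. Not satisfied.
Vote: requires two-thirds of those present (2,365); 2/3 of 2365 = 1576.67, rounded up to 1577, so 1,577 needed; 1,578 in favor. Satisfied.

Invalid — quorum requirement not satisfied.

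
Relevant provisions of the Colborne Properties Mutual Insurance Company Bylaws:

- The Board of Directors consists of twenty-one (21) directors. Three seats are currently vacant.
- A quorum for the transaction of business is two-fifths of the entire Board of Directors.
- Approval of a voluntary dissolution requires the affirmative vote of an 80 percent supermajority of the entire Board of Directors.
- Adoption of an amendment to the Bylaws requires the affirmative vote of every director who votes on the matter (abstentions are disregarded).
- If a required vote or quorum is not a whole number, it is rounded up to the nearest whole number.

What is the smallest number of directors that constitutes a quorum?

9

2/5 of 21 = 8.40, rounded up to 9.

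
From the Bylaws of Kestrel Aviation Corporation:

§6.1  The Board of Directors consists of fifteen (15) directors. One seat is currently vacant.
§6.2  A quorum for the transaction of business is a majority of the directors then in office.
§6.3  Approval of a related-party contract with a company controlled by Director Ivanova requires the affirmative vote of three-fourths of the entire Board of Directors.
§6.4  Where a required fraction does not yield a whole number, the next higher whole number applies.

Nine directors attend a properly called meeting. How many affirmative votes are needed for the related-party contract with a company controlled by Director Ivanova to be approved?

The related-party contract with a company controlled by Director Ivanova requires three-fourths of the entire Board of Directors (15).
3/4 of 15 = 11.25, rounded up to 12.
(Only 9 can vote, so the related-party contract with a company controlled by Director Ivanova cannot pass at this meeting, but the required vote is still 12.)

12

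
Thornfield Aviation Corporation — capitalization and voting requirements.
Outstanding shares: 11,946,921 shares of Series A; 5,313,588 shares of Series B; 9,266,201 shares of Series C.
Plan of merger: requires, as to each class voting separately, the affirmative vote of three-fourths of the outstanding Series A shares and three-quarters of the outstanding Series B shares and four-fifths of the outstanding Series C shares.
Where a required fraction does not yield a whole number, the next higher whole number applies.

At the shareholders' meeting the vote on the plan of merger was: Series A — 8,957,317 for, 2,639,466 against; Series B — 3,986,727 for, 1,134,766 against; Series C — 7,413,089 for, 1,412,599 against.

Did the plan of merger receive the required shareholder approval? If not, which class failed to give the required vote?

Series A: 3/4 of 11946921 = 8960190.75, rounded up to 8960191; 8,960,191 required, 8,957,317 in favor — not approved.
Series B: 3/4 of 5313588 = 3985191; 3,985,191 required, 3,986,727 in favor — approved.
Series C: 4/5 of 9266201 = 7412960.80, rounded up to 7412961; 7,412,961 required, 7,413,089 in favor — approved.

Not approved — the Series A shares did not give the required vote.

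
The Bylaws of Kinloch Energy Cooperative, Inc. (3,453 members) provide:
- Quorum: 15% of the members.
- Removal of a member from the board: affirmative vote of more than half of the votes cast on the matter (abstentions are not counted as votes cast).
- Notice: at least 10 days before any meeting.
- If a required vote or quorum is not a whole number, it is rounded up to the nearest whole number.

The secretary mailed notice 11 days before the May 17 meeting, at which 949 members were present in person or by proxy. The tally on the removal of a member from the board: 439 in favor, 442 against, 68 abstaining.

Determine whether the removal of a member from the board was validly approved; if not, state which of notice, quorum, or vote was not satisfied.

Notice: 11 days given; 10 required. Satisfied.
Quorum: 15% of 3,453 = 517.95, rounded up to 518; 949 present. Satisfied.
Vote: requires a majority of the votes cast (949 − 68 abstaining = 881); a majority of 881 is 441, so 441 needed; 439 in favor. Not satisfied.

Invalid — vote requirement not satisfied.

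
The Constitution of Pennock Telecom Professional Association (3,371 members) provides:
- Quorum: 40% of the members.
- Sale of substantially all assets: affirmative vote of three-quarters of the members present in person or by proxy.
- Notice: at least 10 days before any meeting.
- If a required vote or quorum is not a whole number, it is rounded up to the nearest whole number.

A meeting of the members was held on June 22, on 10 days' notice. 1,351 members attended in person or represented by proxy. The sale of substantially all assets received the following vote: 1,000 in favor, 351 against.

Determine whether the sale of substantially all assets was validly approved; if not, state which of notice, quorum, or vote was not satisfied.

Notice: 10 days given; 10 required. Satisfied.
Quorum: 40% of 3,371 = 1,348.40, rounded up to 1,349; 1,351 present. Satisfied.
Vote: requires three-fourths of those present (1,351); 3/4 of 1351 = 1013.25, rounded up to 1014, so 1,014 needed; 1,000 in favor. Not satisfied.

Invalid — vote requirement not satisfied.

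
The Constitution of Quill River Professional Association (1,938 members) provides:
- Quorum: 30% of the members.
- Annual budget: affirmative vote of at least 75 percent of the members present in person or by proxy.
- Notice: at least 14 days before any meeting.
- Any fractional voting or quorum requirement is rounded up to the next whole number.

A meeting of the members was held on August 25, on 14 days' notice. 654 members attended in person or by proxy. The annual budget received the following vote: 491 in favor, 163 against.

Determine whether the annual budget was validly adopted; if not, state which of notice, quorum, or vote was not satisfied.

Valid — all requirements satisfied.

Notice: 14 days given; 14 required. Satisfied.
Quorum: 30% of 1,938 = 581.40, rounded up to 582; 654 present. Satisfied.
Vote: requires three-fourths of those present (654); 3/4 of 654 = 490.50, rounded up to 491, so 491 needed; 491 in favor. Satisfied.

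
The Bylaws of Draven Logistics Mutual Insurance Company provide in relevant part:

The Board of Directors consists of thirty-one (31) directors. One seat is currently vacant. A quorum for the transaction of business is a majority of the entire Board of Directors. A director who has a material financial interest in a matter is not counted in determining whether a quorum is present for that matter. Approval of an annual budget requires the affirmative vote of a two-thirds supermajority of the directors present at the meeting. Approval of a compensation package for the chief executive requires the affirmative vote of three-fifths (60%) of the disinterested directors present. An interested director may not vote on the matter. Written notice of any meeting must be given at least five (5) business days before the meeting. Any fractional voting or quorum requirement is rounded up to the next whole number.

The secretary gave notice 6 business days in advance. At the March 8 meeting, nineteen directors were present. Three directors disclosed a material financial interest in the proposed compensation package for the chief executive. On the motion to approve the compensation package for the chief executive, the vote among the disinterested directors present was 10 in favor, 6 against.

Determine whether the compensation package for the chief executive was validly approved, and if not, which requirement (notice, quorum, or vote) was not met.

Valid — all requirements satisfied.

Notice: 6 business days given; 5 required (6 ≥ 5). Satisfied.
Quorum: 19 present, but the 3 interested directors do not count, leaving 16. Quorum is 16. Satisfied.
Vote: the compensation package for the chief executive requires three-fifths of the disinterested directors present (19 − 3 = 16). 3/5 of 16 = 9.60, rounded up to 10, so 10 affirmative votes are needed; 10 voted in favor. Satisfied.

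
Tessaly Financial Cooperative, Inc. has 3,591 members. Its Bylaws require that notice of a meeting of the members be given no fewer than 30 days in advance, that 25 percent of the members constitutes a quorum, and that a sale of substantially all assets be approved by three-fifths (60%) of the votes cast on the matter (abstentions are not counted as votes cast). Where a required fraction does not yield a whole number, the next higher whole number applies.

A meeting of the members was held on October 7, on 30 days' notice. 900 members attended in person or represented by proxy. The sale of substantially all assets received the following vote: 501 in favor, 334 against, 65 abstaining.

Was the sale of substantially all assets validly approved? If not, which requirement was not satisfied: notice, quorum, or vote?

Notice: 30 days given; 30 required. Satisfied.
Quorum: 25% of 3,591 = 897.75, rounded up to 898; 900 present. Satisfied.
Vote: requires three-fifths of the votes cast (900 − 65 abstaining = 835); 3/5 of 835 = 501, so 501 needed; 501 in favor. Satisfied.

Valid — all requirements satisfied.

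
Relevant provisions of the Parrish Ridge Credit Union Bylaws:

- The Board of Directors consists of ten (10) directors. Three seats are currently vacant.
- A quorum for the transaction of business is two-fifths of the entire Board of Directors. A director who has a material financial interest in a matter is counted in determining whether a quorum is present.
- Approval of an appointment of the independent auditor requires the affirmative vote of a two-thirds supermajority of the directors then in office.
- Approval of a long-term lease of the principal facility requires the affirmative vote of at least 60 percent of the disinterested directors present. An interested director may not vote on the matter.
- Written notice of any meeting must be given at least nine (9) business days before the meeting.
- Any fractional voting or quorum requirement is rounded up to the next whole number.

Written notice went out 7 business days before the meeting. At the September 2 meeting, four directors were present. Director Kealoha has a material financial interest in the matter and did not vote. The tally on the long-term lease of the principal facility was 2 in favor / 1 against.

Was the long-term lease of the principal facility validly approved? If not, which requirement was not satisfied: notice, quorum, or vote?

Notice: 7 business days given; 9 required (7 < 9). Not satisfied.
Quorum: 4 present (interested directors count toward quorum); quorum is 4. Satisfied.
Vote: the long-term lease of the principal facility requires three-fifths of the disinterested directors present (4 − 1 = 3). 3/5 of 3 = 1.80, rounded up to 2, so 2 affirmative votes are needed; 2 voted in favor. Satisfied.

Invalid — notice requirement not satisfied.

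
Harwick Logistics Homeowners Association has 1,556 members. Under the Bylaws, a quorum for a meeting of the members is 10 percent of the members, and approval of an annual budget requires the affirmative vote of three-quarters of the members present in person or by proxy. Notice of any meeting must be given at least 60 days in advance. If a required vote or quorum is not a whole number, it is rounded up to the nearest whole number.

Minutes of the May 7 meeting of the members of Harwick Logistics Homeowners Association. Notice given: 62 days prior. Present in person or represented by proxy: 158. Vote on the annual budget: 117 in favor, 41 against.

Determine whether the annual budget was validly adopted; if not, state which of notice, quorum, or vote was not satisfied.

Invalid — vote requirement not satisfied.

Notice: 62 days given; 60 required. Satisfied.
Quorum: 10% of 1,556 = 155.60, rounded up to 156; 158 present. Satisfied.
Vote: requires three-fourths of those present (158); 3/4 of 158 = 118.50, rounded up to 119, so 119 needed; 117 in favor. Not satisfied.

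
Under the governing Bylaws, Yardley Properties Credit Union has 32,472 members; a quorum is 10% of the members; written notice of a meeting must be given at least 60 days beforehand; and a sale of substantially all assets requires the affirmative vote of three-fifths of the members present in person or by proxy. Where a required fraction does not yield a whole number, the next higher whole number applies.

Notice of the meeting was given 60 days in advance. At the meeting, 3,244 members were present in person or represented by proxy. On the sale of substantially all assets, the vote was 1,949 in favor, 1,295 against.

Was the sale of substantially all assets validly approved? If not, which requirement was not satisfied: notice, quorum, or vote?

Notice: 60 days given; 60 required. Satisfied.
Quorum: 10% of 32,472 = 3,247.20, rounded up to 3,248; 3,244 present. Not satisfied.
Vote: requires three-fifths of those present (3,244); 3/5 of 3244 = 1946.40, rounded up to 1947, so 1,947 needed; 1,949 in favor. Satisfied.

Invalid — quorum requirement not satisfied.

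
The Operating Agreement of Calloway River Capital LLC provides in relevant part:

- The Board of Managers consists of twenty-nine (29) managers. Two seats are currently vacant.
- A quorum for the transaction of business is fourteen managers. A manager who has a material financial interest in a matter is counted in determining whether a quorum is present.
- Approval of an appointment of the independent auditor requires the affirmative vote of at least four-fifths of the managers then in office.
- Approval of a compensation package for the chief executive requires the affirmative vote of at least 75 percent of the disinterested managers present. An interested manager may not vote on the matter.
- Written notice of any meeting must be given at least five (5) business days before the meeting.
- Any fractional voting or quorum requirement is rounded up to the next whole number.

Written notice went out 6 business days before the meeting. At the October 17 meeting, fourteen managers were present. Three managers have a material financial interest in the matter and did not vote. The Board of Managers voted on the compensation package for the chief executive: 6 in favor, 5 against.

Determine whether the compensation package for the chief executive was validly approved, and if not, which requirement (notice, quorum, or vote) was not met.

Notice: 6 business days given; 5 required (6 ≥ 5). Satisfied.
Quorum: 14 present (interested managers count toward quorum); quorum is 14. Satisfied.
Vote: the compensation package for the chief executive requires three-fourths of the disinterested managers present (14 − 3 = 11). 3/4 of 11 = 8.25, rounded up to 9, so 9 affirmative votes are needed; 6 voted in favor. Not satisfied.

Invalid — vote requirement not satisfied.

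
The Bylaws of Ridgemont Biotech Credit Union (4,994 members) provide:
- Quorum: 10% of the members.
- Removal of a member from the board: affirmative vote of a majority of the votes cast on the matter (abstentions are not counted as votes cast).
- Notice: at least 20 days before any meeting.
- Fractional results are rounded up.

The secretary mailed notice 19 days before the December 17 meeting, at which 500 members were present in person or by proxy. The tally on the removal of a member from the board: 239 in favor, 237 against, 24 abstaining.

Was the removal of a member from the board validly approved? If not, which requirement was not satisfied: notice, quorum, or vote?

Notice: 19 days given; 20 required. Not satisfied.
Quorum: 10% of 4,994 = 499.40, rounded up to 500; 500 present. Satisfied.
Vote: requires a majority of the votes cast (500 − 24 abstaining = 476); a majority of 476 is 239, so 239 needed; 239 in favor. Satisfied.

Invalid — notice requirement not satisfied.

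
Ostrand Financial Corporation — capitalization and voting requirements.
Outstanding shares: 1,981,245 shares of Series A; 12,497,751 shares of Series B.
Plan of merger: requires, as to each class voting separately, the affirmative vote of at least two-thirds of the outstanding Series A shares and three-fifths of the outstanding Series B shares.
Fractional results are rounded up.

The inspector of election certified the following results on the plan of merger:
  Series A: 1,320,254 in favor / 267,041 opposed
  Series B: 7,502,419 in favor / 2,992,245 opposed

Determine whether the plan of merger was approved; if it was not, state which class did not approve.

Not approved — the Series A shares did not give the required vote.

Series A: 2/3 of 1981245 = 1320830; 1,320,830 required, 1,320,254 in favor — not approved.
Series B: 3/5 of 12497751 = 7498650.60, rounded up to 7498651; 7,498,651 required, 7,502,419 in favor — approved.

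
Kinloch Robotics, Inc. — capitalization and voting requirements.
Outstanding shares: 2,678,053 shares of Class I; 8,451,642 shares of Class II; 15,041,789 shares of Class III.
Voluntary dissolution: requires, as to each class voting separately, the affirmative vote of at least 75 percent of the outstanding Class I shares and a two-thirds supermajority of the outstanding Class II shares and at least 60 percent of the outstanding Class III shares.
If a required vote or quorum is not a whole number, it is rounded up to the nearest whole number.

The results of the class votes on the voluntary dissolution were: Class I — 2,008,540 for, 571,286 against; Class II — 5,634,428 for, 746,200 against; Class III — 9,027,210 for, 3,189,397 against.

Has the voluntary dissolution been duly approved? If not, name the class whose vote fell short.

Approved — every class gave the required vote.

Class I: 3/4 of 2678053 = 2008539.75, rounded up to 2008540; 2,008,540 required, 2,008,540 in favor — approved.
Class II: 2/3 of 8451642 = 5634428; 5,634,428 required, 5,634,428 in favor — approved.
Class III: 3/5 of 15041789 = 9025073.40, rounded up to 9025074; 9,025,074 required, 9,027,210 in favor — approved.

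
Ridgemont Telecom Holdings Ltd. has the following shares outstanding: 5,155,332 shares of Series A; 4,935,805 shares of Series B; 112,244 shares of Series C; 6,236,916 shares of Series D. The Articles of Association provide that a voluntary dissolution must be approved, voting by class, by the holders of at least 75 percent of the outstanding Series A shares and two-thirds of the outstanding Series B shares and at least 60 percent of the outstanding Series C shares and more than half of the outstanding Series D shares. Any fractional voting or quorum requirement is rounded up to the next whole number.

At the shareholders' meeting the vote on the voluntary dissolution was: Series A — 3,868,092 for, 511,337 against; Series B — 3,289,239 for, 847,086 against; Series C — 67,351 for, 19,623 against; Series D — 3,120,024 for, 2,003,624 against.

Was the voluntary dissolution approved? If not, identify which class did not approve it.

Not approved — the Series B shares did not give the required vote.

Series A: 3/4 of 5155332 = 3866499; 3,866,499 required, 3,868,092 in favor — approved.
Series B: 2/3 of 4935805 = 3290536.67, rounded up to 3290537; 3,290,537 required, 3,289,239 in favor — not approved.
Series C: 3/5 of 112244 = 67346.40, rounded up to 67347; 67,347 required, 67,351 in favor — approved.
Series D: a majority of 6236916 is 3118459; 3,118,459 required, 3,120,024 in favor — approved.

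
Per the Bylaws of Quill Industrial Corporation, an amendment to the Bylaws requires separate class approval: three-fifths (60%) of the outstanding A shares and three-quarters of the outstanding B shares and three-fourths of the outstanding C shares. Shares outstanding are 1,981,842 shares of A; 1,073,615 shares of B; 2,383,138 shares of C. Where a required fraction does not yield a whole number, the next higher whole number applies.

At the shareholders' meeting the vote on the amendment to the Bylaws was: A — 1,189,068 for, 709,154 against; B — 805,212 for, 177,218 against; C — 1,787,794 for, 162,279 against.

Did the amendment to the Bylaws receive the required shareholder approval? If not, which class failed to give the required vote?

Not approved — the A shares did not give the required vote.

A: 3/5 of 1981842 = 1189105.20, rounded up to 1189106; 1,189,106 required, 1,189,068 in favor — not approved.
B: 3/4 of 1073615 = 805211.25, rounded up to 805212; 805,212 required, 805,212 in favor — approved.
C: 3/4 of 2383138 = 1787353.50, rounded up to 1787354; 1,787,354 required, 1,787,794 in favor — approved.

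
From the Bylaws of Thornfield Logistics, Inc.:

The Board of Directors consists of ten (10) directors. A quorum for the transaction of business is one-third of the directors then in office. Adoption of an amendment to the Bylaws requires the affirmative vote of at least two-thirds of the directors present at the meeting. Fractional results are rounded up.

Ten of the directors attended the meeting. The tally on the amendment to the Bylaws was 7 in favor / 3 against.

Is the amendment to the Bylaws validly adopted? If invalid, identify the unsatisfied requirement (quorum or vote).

Valid — all requirements satisfied.

Quorum: 10 present; quorum is 4. Satisfied.
Vote: the amendment to the Bylaws requires two-thirds of the directors present (10). 2/3 of 10 = 6.67, rounded up to 7, so 7 affirmative votes are needed; 7 voted in favor. Satisfied.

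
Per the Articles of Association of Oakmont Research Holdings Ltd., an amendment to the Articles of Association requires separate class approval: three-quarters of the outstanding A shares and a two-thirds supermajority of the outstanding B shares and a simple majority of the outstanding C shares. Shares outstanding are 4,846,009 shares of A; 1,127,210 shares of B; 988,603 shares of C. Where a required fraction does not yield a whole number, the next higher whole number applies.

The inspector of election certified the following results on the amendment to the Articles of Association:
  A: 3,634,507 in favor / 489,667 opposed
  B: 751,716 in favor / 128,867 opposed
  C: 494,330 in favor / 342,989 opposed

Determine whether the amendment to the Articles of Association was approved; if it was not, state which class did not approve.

Approved — every class gave the required vote.

A: 3/4 of 4846009 = 3634506.75, rounded up to 3634507; 3,634,507 required, 3,634,507 in favor — approved.
B: 2/3 of 1127210 = 751473.33, rounded up to 751474; 751,474 required, 751,716 in favor — approved.
C: a majority of 988603 is 494302; 494,302 required, 494,330 in favor — approved.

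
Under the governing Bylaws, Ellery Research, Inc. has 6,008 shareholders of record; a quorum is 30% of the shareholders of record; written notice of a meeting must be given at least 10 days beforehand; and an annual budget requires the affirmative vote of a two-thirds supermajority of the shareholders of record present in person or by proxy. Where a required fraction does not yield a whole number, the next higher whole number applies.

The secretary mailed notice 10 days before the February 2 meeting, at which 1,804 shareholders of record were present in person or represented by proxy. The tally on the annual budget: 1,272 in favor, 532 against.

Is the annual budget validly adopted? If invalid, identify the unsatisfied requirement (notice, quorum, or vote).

Valid — all requirements satisfied.

Notice: 10 days given; 10 required. Satisfied.
Quorum: 30% of 6,008 = 1,802.40, rounded up to 1,803; 1,804 present. Satisfied.
Vote: requires two-thirds of those present (1,804); 2/3 of 1804 = 1202.67, rounded up to 1203, so 1,203 needed; 1,272 in favor. Satisfied.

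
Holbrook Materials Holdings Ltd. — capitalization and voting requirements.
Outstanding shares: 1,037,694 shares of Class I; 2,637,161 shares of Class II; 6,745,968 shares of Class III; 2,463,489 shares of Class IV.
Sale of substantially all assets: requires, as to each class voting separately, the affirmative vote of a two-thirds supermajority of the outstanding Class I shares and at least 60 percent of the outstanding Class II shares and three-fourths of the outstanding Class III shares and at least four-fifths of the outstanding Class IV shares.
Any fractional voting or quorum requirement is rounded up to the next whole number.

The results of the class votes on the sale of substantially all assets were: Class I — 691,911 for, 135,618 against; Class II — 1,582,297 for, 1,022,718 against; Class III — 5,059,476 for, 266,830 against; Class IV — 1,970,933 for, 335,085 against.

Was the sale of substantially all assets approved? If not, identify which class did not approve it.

Approved — every class gave the required vote.

Class I: 2/3 of 1037694 = 691796; 691,796 required, 691,911 in favor — approved.
Class II: 3/5 of 2637161 = 1582296.60, rounded up to 1582297; 1,582,297 required, 1,582,297 in favor — approved.
Class III: 3/4 of 6745968 = 5059476; 5,059,476 required, 5,059,476 in favor — approved.
Class IV: 4/5 of 2463489 = 1970791.20, rounded up to 1970792; 1,970,792 required, 1,970,933 in favor — approved.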